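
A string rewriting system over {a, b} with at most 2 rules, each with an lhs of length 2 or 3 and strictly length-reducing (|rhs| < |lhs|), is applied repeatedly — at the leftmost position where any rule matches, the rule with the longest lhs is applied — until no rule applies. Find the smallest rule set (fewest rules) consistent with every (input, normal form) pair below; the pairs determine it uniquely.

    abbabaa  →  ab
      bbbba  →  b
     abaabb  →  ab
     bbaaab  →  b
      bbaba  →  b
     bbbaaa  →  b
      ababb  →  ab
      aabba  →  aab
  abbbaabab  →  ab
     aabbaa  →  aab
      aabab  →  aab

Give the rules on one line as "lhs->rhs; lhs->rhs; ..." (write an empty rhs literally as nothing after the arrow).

ba->b; bb->b

  | abbabaa => ababaa => abbaa => abaa => aba => ab
  | bbbba => bbba => bba => ba => b
  | abaabb => ababb => abbb => abb => ab
  | bbaaab => baaab => baab => bab => bb => b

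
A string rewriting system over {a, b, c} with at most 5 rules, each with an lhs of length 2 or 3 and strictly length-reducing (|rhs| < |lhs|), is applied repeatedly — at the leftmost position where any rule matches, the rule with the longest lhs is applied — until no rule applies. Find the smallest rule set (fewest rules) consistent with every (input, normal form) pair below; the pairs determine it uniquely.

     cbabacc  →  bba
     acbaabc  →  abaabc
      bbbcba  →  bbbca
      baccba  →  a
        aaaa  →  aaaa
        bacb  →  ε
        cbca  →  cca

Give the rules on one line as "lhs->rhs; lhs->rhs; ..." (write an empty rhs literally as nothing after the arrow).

ac->a; bab->; cab->bb; cb->c

  | cbabacc => cabacc => bbacc => bbac => bba
  | acbaabc => abaabc
  | bbbcba => bbbca
  | baccba => bacba => baba => a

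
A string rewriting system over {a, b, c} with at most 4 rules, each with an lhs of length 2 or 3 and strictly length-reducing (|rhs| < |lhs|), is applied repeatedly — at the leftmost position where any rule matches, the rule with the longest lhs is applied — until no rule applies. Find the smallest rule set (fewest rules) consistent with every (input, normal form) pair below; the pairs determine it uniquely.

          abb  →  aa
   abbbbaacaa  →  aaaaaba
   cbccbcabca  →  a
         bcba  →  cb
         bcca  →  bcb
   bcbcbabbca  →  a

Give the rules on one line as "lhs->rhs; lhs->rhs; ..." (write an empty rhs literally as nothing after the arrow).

  | abb => aa
  | abbbbaacaa => aabbaacaa => aaaaacaa => aaaaaba
  | cbccbcabca => cbccbbbca => cbccabca => cbcbbca => cbcaca => cbbca => caca => bca => bb => a
  | bcba => bac => cb

bac->cb; bb->a; ca->b; cba->ac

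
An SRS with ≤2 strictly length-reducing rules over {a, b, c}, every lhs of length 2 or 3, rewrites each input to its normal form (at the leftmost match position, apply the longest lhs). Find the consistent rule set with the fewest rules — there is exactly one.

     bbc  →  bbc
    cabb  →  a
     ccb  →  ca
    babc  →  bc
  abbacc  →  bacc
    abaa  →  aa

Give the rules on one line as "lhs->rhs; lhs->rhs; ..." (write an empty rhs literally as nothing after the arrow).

  | bbc
  | cabb => cb => a
  | ccb => ca
  | babc => bc

ab->; cb->a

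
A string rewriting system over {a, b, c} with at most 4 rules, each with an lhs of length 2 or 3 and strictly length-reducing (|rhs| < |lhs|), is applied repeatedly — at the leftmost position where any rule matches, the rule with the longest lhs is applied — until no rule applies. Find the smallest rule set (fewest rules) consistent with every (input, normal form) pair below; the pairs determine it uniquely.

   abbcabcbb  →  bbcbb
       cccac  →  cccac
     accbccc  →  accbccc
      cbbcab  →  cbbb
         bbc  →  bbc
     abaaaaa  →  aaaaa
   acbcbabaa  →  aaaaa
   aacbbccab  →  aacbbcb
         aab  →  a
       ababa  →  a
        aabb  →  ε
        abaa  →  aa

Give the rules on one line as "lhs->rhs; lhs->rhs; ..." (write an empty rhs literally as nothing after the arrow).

ab->; cab->b; cba->aa

  | abbcabcbb => bcabcbb => bbcbb
  | cccac
  | accbccc
  | cbbcab => cbbb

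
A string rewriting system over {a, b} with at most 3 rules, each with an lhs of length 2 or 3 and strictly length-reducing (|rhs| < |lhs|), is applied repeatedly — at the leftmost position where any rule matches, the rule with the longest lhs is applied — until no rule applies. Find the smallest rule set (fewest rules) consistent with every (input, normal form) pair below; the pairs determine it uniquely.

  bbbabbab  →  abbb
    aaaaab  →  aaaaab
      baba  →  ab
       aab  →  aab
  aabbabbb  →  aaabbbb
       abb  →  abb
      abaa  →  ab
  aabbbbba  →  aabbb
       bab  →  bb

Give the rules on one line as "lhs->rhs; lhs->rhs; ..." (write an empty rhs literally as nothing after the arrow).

ba->b; bba->ab

  | bbbabbab => babbbab => bbbbab => bbabb => abbb
  | aaaaab
  | baba => bba => ab
  | aab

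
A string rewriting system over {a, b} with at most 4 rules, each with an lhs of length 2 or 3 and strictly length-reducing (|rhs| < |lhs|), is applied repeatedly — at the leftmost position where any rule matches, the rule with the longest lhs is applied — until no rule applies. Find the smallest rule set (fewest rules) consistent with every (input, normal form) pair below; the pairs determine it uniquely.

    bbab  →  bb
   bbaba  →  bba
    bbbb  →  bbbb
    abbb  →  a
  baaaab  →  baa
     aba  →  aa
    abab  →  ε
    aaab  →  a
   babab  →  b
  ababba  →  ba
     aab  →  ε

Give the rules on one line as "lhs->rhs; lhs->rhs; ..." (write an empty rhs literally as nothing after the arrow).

aab->; ab->a; bab->b

  | bbab => bb
  | bbaba => bba
  | bbbb
  | abbb => abb => ab => a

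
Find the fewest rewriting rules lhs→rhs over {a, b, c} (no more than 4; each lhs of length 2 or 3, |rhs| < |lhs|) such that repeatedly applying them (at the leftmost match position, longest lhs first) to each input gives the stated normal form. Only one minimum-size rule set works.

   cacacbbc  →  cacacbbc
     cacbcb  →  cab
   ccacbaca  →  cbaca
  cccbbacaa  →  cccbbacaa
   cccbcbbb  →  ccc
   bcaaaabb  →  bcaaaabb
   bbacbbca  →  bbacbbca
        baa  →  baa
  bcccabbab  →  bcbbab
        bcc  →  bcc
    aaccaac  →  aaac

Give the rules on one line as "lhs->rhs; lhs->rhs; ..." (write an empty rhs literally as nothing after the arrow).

  | cacacbbc
  | cacbcb => cab
  | ccacbaca => cbaca
  | cccbbacaa

bbb->c; cbc->; cca->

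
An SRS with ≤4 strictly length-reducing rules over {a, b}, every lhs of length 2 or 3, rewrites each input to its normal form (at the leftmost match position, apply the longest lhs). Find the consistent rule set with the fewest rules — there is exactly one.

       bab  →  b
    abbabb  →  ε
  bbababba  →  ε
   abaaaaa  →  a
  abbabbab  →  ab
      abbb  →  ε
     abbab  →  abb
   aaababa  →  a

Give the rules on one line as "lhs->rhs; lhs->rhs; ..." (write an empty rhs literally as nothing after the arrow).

aa->; ba->; bbb->a

  | bab => b
  | abbabb => abbb => aa => ε
  | bbababba => bbabba => bbba => aa => ε
  | abaaaaa => aaaaa => aaa => a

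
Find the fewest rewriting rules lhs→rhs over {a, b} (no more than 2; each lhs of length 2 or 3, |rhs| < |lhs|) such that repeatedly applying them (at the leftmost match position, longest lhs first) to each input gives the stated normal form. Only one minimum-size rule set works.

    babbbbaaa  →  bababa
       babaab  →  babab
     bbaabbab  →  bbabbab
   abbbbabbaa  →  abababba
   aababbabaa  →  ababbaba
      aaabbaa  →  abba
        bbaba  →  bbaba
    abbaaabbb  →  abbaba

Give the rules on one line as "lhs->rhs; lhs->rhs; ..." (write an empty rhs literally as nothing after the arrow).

aa->a; bbb->ba

  | babbbbaaa => bababaaa => bababaa => bababa
  | babaab => babab
  | bbaabbab => bbabbab
  | abbbbabbaa => abababbaa => abababba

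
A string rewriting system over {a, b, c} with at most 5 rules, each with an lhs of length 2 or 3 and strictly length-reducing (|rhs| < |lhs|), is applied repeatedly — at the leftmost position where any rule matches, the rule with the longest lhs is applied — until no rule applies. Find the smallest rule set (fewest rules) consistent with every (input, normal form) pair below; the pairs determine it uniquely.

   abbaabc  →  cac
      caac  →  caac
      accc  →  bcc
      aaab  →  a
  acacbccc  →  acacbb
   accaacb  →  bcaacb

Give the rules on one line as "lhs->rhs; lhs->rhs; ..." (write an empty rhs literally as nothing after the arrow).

aab->; abb->ca; acc->bc; ccc->b

  | abbaabc => caaabc => cac
  | caac
  | accc => bcc
  | aaab => a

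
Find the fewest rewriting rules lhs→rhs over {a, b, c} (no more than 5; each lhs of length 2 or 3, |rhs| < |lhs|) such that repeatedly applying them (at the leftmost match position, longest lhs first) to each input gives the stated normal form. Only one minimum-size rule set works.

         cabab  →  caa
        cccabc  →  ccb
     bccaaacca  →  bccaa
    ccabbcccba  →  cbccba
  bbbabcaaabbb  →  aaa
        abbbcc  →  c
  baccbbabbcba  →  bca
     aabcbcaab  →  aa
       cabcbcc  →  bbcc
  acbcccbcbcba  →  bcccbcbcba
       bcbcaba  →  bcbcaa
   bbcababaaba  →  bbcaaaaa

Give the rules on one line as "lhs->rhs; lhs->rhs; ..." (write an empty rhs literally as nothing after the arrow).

ab->a; ac->; bbb->; cac->b

  | cabab => caab => caa
  | cccabc => cccac => ccb
  | bccaaacca => bccaaca => bccaa
  | ccabbcccba => ccabcccba => ccacccba => cbccba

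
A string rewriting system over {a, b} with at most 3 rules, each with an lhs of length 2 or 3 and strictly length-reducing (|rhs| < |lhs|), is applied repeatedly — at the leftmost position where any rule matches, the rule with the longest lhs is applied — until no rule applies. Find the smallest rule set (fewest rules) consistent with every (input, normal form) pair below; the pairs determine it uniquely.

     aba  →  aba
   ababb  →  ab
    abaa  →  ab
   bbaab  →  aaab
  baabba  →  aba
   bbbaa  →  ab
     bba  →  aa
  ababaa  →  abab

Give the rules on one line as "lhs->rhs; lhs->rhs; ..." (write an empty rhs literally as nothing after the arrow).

  | aba
  | ababb => abaa => ab
  | abaa => ab
  | bbaab => aaab

baa->b; bb->a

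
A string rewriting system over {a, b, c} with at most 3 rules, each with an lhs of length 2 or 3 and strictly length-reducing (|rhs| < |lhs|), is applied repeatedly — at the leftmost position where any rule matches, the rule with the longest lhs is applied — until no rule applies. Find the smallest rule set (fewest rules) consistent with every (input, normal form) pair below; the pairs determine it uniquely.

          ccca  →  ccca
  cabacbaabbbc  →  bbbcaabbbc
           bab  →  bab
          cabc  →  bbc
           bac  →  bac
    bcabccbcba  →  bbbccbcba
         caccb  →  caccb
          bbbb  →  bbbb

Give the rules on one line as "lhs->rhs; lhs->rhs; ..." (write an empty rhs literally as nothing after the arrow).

acb->bc; cab->bb

  | ccca
  | cabacbaabbbc => bbacbaabbbc => bbbcaabbbc
  | bab
  | cabc => bbc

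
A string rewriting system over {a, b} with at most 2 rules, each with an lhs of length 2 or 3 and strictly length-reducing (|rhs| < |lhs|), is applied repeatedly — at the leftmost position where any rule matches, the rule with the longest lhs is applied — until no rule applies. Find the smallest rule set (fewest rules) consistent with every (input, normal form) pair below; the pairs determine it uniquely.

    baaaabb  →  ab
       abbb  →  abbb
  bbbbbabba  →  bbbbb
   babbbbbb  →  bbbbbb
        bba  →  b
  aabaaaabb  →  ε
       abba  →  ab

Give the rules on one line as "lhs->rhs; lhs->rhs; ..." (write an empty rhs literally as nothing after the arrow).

  | baaaabb => aaabb => ab
  | abbb
  | bbbbbabba => bbbbbba => bbbbb
  | babbbbbb => bbbbbb

aab->; ba->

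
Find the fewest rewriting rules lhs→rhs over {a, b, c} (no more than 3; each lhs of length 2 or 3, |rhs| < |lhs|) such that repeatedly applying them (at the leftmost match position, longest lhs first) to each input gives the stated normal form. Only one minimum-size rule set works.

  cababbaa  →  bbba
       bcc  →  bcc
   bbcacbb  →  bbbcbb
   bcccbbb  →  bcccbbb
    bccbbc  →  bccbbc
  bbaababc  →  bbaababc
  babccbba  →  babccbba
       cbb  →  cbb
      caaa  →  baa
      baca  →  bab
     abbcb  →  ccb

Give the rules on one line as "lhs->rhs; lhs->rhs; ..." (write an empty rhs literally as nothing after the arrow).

  | cababbaa => bbabbaa => bbcaa => bbba
  | bcc
  | bbcacbb => bbbcbb
  | bcccbbb

abb->c; ca->b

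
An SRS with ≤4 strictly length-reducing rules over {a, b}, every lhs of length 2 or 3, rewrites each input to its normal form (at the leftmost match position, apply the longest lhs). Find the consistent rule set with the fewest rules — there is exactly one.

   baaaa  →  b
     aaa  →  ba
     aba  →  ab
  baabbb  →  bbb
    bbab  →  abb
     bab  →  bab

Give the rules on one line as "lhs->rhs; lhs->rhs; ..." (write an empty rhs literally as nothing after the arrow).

  | baaaa => aa => b
  | aaa => ba
  | aba => ab
  | baabbb => bbb

aa->b; aba->ab; baa->; bba->ab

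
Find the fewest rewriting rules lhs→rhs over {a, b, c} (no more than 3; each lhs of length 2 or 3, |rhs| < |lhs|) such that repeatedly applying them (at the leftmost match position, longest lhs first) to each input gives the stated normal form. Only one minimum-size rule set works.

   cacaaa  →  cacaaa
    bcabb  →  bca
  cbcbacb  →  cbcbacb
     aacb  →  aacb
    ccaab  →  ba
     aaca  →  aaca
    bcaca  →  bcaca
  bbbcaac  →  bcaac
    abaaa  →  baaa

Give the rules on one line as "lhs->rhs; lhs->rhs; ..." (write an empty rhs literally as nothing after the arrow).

ab->b; bb->a; ccb->ba

  | cacaaa
  | bcabb => bcbb => bca
  | cbcbacb
  | aacb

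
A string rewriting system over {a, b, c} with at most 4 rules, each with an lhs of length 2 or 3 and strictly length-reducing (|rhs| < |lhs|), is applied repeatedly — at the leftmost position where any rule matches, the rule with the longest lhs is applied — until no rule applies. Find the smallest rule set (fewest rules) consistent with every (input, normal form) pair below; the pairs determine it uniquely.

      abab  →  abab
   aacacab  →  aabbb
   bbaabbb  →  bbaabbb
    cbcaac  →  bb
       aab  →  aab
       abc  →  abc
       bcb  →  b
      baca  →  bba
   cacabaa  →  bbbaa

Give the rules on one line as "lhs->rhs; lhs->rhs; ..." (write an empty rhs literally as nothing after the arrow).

bac->bb; ca->b; cb->

  | abab
  | aacacab => aabcab => aabbb
  | bbaabbb
  | cbcaac => caac => bac => bb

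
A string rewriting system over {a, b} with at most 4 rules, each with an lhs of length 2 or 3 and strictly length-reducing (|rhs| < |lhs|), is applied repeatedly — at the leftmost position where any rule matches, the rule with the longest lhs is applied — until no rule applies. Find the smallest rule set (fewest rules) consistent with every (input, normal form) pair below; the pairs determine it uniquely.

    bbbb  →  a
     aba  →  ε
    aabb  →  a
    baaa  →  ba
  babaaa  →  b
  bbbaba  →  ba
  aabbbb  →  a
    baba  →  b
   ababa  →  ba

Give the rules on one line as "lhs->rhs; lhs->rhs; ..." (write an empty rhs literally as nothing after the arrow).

aa->; ab->a; bb->a

  | bbbb => abb => ab => a
  | aba => aa => ε
  | aabb => bb => a
  | baaa => ba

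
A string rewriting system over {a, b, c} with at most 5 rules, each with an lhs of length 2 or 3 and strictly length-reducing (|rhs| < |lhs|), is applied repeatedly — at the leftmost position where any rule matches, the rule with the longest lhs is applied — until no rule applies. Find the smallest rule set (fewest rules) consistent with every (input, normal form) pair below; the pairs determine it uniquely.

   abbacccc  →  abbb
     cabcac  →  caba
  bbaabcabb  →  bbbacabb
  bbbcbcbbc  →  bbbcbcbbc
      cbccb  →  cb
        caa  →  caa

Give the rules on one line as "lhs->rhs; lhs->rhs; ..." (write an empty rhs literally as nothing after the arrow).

  | abbacccc => abbbbcc => abbb
  | cabcac => caba
  | bbaabcabb => bbbacabb
  | bbbcbcbbc

aab->ba; acc->bb; bcc->; cac->a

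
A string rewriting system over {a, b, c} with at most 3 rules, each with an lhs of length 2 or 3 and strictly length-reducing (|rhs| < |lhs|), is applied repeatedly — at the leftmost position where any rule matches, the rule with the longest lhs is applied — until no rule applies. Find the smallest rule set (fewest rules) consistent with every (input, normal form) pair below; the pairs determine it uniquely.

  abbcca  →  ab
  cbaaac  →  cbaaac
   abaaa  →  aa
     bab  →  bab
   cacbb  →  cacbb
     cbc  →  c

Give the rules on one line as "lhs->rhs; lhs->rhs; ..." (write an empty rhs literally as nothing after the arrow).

  | abbcca => abca => ab
  | cbaaac
  | abaaa => aa
  | bab

aba->; bc->; bca->b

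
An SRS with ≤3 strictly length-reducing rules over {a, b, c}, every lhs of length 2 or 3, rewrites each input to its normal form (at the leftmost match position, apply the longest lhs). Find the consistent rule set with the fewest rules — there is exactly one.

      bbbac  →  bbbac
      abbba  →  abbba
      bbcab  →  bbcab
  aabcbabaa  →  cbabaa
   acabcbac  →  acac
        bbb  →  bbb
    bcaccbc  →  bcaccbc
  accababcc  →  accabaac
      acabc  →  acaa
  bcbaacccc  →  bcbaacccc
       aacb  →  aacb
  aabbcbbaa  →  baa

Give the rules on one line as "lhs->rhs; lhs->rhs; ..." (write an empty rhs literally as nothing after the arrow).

  | bbbac
  | abbba
  | bbcab
  | aabcbabaa => cbabaa

aab->; abc->aa; cbb->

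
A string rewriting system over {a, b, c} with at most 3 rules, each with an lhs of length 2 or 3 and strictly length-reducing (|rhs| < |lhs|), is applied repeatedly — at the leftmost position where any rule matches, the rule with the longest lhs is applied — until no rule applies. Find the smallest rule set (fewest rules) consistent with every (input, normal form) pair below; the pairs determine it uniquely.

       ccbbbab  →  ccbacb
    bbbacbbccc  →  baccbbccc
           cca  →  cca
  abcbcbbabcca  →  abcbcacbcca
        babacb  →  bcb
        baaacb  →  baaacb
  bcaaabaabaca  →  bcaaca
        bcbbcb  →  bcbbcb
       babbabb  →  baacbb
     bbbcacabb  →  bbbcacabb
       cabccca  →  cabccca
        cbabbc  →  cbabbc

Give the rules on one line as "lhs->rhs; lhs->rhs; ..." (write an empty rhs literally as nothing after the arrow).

  | ccbbbab => ccbacb
  | bbbacbbccc => baccbbccc
  | cca
  | abcbcbbabcca => abcbcacbcca

aba->; bba->ac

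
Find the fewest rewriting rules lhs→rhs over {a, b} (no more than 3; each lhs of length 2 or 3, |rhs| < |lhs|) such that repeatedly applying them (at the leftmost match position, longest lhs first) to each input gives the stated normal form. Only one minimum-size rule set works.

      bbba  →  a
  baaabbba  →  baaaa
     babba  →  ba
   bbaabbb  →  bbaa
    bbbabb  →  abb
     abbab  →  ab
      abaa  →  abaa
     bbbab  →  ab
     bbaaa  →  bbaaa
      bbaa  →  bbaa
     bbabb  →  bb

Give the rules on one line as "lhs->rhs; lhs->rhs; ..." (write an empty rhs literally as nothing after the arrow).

  | bbba => a
  | baaabbba => baaaa
  | babba => ba
  | bbaabbb => bbaa

bab->; bbb->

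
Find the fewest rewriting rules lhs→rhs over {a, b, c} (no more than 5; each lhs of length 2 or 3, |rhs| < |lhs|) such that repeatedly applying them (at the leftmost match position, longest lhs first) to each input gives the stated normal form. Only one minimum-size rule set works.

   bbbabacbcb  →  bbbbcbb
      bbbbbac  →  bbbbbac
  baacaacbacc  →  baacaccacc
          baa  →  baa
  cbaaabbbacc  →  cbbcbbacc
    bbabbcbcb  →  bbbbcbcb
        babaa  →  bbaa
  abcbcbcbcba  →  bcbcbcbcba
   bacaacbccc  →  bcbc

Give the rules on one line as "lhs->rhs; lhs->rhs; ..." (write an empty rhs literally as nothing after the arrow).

  | bbbabacbcb => bbbbacbcb => bbbbcccb => bbbbcbb
  | bbbbbac
  | baacaacbacc => baacaccacc
  | baa

aab->bc; ab->b; acb->cc; ccc->cb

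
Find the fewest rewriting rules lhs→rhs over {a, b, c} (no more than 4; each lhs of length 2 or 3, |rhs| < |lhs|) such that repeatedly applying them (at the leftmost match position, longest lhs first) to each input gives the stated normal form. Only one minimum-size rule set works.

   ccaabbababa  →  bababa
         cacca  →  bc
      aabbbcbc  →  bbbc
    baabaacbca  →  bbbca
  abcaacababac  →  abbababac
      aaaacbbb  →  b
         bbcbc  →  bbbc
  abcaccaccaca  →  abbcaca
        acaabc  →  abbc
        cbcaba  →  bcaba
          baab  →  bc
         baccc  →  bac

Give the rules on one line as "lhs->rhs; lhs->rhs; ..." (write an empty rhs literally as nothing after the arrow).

aab->c; caa->bc; cb->b; cc->

  | ccaabbababa => aabbababa => cbababa => bababa
  | cacca => caa => bc
  | aabbbcbc => cbbcbc => bbcbc => bbbc
  | baabaacbca => bcaacbca => bbccbca => bbbca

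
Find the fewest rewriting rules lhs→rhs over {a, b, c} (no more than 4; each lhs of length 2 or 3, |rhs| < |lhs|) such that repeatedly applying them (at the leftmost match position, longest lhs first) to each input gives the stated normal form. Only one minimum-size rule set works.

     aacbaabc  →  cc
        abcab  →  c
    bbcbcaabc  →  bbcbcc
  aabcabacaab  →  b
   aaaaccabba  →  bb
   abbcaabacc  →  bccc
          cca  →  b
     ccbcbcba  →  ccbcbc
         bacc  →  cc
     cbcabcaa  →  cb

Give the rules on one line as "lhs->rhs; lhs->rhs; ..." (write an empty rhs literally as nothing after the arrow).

ab->; ac->c; ba->; cca->b

  | aacbaabc => acbaabc => cbaabc => cabc => cc
  | abcab => cab => c
  | bbcbcaabc => bbcbcac => bbcbcc
  | aabcabacaab => acabacaab => cabacaab => cacaab => ccaab => bab => b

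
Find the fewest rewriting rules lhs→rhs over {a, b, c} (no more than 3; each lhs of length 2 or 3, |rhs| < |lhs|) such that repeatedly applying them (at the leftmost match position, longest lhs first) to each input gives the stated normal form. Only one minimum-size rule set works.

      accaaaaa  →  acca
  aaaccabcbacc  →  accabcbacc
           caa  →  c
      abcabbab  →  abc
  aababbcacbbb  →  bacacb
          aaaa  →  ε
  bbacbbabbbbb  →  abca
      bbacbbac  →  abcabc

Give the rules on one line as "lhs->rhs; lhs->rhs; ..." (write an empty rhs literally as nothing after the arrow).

aa->; bb->; bba->ab

  | accaaaaa => accaaa => acca
  | aaaccabcbacc => accabcbacc
  | caa => c
  | abcabbab => abcaabb => abcbb => abc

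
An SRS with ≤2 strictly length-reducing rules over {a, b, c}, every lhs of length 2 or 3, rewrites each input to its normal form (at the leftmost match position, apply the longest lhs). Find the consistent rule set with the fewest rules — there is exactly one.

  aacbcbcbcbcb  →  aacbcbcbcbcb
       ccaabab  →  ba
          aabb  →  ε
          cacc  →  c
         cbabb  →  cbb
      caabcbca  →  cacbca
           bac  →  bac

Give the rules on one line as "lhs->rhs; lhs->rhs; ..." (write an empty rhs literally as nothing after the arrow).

ab->; cc->b

  | aacbcbcbcbcb
  | ccaabab => baabab => baab => ba
  | aabb => ab => ε
  | cacc => cab => c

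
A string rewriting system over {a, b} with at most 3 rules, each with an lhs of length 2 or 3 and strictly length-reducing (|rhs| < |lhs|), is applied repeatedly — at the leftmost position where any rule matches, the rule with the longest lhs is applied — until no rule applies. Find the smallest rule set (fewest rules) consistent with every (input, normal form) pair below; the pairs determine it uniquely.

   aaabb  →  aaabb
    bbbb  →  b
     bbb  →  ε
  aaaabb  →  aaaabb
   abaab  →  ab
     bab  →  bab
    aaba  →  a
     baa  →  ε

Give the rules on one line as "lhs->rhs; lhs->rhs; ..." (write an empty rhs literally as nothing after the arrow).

aba->; baa->; bbb->

  | aaabb
  | bbbb => b
  | bbb => ε
  | aaaabb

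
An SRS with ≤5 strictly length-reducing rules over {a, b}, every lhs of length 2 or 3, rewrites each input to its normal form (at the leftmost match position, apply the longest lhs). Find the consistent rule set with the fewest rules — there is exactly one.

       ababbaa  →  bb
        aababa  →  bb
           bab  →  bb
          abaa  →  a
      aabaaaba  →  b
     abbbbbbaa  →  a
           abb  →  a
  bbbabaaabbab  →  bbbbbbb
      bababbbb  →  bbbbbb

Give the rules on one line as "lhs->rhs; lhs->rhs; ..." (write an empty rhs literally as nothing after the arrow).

aa->; ab->a; ba->b; baa->ab

  | ababbaa => aabbaa => bbaa => bab => bb
  | aababa => baba => bba => bb
  | bab => bb
  | abaa => aaa => a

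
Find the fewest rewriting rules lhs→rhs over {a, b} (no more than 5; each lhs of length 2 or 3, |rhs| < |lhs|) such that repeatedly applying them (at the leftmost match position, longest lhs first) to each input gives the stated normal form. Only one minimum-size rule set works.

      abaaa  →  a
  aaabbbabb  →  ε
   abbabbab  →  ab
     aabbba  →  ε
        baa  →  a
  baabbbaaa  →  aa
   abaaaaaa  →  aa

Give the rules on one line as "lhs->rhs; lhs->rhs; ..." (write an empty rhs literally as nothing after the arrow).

aaa->a; abb->bb; ba->; bb->

  | abaaa => aaa => a
  | aaabbbabb => abbbabb => bbbabb => babb => bb => ε
  | abbabbab => bbabbab => abbab => bbab => ab
  | aabbba => abbba => bbba => ba => ε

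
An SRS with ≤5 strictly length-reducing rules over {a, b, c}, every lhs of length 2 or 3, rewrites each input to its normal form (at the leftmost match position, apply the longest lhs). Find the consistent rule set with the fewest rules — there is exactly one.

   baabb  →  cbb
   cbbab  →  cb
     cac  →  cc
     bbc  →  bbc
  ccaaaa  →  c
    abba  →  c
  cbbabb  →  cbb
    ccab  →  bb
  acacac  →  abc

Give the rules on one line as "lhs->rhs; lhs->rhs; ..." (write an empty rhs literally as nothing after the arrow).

aa->c; ba->a; ca->c; cca->b

  | baabb => aabb => cbb
  | cbbab => cbab => cab => cb
  | cac => cc
  | bbc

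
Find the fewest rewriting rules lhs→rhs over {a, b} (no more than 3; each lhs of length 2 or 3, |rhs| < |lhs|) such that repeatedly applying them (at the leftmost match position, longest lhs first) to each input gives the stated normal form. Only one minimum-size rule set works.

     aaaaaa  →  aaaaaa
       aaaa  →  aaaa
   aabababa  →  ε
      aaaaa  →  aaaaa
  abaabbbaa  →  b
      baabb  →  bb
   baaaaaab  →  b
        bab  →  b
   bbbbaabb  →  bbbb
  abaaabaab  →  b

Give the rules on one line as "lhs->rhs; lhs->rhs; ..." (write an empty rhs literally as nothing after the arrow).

ab->b; ba->

  | aaaaaa
  | aaaa
  | aabababa => abababa => bababa => baba => ba => ε
  | aaaaa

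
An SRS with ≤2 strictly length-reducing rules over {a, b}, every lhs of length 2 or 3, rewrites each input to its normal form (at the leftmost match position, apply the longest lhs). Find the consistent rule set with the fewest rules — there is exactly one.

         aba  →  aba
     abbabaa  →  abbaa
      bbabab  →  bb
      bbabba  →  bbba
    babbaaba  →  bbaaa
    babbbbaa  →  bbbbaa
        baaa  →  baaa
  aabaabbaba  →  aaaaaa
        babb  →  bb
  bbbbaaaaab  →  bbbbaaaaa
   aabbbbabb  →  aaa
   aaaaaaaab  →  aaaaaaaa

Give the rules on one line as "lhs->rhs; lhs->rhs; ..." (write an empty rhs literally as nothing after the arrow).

  | aba
  | abbabaa => abbaa
  | bbabab => bbab => bb
  | bbabba => bbba

aab->aa; bab->b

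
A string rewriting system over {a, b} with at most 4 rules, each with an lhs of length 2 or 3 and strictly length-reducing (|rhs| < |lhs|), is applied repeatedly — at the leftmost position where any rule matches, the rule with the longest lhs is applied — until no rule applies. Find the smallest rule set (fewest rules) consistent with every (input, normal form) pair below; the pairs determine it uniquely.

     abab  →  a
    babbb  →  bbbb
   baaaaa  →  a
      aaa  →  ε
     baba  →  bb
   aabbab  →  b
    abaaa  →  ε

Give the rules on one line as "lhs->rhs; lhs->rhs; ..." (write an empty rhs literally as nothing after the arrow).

aaa->; abb->a; ba->b; baa->a

  | abab => abb => a
  | babbb => bbbb
  | baaaaa => aaaa => a
  | aaa => ε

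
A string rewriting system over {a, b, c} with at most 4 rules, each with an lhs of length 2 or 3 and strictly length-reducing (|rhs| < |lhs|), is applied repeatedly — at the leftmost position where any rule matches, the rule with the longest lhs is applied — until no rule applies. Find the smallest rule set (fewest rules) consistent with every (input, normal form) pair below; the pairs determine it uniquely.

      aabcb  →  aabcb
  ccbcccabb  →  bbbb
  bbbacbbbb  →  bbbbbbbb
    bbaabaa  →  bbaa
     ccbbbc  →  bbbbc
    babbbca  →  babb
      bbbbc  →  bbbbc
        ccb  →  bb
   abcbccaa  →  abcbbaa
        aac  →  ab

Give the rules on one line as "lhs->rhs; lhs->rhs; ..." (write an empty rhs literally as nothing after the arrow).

  | aabcb
  | ccbcccabb => bbcccabb => bbbcabb => bbbb
  | bbbacbbbb => bbbbbbbb
  | bbaabaa => bbaa

aba->; ac->b; bca->; cc->b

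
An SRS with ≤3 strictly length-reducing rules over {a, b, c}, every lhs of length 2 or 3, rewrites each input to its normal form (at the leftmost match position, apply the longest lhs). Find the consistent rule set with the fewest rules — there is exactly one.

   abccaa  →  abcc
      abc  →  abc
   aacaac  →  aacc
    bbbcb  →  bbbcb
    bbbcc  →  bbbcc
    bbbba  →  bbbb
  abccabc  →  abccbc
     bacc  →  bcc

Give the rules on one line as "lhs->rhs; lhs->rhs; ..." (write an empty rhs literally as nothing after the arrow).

ba->b; ca->c

  | abccaa => abcca => abcc
  | abc
  | aacaac => aacac => aacc
  | bbbcb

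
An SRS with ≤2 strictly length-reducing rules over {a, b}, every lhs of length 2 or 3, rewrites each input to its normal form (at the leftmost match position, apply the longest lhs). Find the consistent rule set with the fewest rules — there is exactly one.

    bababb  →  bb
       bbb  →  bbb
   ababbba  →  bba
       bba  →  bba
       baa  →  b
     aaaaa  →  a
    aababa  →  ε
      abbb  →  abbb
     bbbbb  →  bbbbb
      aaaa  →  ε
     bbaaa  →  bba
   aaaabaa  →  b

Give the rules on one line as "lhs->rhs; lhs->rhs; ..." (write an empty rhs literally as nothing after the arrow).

  | bababb => aabb => bb
  | bbb
  | ababbba => aabba => bba
  | bba

aa->; bab->a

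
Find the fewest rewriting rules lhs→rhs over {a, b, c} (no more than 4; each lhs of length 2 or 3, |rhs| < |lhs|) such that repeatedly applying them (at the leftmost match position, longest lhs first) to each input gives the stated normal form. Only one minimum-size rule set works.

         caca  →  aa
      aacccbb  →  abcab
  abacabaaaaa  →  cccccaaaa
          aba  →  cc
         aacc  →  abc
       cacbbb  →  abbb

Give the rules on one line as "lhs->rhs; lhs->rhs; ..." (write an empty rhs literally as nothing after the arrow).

aba->cc; ac->b; cb->a

  | caca => cba => aa
  | aacccbb => abccbb => abcab
  | abacabaaaaa => cccabaaaaa => cccccaaaa
  | aba => cc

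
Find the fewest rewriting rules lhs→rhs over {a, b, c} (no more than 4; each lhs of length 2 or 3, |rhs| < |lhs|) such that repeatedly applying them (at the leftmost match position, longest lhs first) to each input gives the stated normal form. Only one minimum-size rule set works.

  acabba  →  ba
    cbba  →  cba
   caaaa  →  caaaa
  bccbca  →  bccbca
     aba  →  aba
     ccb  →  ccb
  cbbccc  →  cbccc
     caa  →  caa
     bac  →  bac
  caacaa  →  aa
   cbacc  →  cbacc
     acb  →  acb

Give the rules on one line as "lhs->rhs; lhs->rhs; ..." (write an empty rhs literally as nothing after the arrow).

  | acabba => bbba => bba => ba
  | cbba => cba
  | caaaa
  | bccbca

aca->b; bb->b; cab->a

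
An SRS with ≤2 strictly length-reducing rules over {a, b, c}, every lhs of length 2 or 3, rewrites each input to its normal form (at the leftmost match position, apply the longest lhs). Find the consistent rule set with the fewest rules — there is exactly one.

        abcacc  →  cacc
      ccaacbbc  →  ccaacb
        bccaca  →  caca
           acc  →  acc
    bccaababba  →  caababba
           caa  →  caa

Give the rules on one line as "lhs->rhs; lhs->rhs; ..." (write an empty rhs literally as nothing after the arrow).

abc->c; bc->

  | abcacc => cacc
  | ccaacbbc => ccaacb
  | bccaca => caca
  | acc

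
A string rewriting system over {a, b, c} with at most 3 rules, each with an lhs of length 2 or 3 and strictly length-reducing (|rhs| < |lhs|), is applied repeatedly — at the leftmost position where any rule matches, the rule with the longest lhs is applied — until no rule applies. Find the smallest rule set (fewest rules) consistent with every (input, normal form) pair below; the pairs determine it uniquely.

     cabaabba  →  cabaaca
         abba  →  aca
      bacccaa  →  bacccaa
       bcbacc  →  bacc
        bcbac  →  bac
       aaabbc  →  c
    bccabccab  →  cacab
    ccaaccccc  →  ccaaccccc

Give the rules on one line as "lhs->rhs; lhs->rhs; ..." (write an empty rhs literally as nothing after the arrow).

  | cabaabba => cabaaca
  | abba => aca
  | bacccaa
  | bcbacc => bacc

aaa->b; bb->c; bc->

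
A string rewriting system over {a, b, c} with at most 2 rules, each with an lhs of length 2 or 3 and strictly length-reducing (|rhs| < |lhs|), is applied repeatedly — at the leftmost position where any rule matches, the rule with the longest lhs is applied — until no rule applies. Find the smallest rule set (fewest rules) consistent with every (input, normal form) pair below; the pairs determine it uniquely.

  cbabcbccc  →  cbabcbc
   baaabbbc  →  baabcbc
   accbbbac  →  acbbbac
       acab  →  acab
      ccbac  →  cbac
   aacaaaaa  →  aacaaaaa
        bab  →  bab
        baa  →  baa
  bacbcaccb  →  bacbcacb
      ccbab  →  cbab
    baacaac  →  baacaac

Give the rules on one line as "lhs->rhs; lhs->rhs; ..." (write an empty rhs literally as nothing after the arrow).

  | cbabcbccc => cbabcbcc => cbabcbc
  | baaabbbc => baabcbc
  | accbbbac => acbbbac
  | acab

abb->bc; cc->c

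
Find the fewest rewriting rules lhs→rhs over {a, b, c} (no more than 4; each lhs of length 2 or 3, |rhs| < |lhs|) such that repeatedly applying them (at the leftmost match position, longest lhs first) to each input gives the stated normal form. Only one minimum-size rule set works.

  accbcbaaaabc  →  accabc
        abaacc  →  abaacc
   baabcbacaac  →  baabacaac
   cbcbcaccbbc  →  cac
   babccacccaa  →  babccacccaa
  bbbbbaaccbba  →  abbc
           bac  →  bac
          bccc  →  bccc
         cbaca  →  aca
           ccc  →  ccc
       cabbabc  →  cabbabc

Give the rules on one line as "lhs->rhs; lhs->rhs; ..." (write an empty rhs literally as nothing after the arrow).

  | accbcbaaaabc => accbaaaabc => acaaaabc => accabc
  | abaacc
  | baabcbacaac => baabacaac
  | cbcbcaccbbc => cbcaccbbc => caccbbc => cacbc => cac

aaa->c; bbb->a; cb->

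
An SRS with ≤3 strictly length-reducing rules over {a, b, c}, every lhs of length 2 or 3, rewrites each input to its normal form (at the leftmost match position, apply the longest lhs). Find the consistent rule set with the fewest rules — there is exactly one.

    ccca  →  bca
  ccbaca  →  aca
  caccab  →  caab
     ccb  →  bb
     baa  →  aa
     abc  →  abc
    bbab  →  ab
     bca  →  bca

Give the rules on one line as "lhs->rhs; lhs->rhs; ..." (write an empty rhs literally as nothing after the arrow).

  | ccca => bca
  | ccbaca => bbaca => baca => aca
  | caccab => cabab => caab
  | ccb => bb

ba->a; cc->b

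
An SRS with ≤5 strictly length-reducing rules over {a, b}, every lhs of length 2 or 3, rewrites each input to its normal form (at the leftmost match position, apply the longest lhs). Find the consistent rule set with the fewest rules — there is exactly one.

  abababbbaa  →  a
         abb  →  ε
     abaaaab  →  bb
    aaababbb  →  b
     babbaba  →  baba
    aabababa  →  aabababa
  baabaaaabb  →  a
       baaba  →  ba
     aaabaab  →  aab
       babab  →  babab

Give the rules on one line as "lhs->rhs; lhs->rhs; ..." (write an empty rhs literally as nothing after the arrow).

  | abababbbaa => ababbaa => abaa => a
  | abb => ε
  | abaaaab => aaab => bb
  | aaababbb => bbabbb => abbb => b

aaa->b; abb->; baa->; bba->a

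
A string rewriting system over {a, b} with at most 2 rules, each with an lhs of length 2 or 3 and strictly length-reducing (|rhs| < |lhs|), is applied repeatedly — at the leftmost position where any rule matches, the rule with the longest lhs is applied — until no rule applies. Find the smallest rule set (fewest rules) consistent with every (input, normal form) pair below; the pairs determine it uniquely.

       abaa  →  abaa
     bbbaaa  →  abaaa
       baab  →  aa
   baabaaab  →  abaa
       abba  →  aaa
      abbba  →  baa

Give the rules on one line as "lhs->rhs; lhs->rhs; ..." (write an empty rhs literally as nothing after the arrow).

aab->ba; bb->a

  | abaa
  | bbbaaa => abaaa
  | baab => bba => aa
  | baabaaab => bbaaaab => aaaaab => aaaba => abaa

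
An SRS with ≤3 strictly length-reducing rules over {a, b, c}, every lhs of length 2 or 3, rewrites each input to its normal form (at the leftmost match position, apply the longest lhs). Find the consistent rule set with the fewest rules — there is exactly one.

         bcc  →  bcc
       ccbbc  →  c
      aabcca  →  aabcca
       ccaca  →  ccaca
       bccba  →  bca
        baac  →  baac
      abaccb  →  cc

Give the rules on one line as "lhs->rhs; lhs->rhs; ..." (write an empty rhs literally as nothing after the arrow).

  | bcc
  | ccbbc => cbc => c
  | aabcca
  | ccaca

aba->c; cb->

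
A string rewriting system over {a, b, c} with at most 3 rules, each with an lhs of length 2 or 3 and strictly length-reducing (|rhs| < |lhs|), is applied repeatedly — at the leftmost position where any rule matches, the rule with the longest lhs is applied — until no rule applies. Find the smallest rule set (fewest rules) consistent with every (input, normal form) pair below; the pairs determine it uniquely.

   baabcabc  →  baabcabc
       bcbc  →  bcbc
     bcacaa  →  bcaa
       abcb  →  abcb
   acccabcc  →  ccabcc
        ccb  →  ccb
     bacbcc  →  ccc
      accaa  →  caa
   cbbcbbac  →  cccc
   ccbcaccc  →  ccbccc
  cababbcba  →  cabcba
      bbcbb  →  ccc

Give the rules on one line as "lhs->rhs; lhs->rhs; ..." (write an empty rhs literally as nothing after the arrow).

  | baabcabc
  | bcbc
  | bcacaa => bcaa
  | abcb

ac->; bb->c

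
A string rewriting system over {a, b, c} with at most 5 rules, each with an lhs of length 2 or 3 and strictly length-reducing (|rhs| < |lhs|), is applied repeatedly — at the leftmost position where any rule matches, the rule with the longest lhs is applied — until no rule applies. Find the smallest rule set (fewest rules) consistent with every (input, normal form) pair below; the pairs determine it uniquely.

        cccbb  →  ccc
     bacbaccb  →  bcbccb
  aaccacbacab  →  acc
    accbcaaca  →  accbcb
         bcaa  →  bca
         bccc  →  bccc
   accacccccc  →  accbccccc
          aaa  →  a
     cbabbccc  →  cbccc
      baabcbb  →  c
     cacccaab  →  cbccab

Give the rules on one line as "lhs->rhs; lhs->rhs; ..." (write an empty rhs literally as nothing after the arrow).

aa->a; ba->b; bb->; cac->cb

  | cccbb => ccc
  | bacbaccb => bcbaccb => bcbccb
  | aaccacbacab => accacbacab => accbbacab => accacab => accbab => accbb => acc
  | accbcaaca => accbcaca => accbcba => accbcb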